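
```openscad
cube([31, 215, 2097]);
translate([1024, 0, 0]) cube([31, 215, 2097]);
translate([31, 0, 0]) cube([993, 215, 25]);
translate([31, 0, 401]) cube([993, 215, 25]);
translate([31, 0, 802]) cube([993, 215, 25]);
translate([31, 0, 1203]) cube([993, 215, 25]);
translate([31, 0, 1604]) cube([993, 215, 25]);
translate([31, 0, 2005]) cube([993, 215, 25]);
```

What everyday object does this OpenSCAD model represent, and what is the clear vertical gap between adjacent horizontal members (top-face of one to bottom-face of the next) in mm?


A bookshelf. The clear shelf gap is 376 mm.

Two tall side panels with 6 horizontal boards between them — a bookshelf. The first two shelf undersides are at z = 0 and z = 401; with shelf thickness 25, the clear gap is 401 − 0 − 25 = 376 mm.


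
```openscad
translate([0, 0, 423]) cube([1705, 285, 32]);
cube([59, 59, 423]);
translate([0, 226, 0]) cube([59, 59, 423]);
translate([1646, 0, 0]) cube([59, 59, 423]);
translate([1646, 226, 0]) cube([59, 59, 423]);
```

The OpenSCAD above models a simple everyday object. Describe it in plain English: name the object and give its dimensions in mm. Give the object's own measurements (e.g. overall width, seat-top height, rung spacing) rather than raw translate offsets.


A bench: a 1705×285 mm seat slab, 32 mm thick, top at z = 455 mm, on four 59×59 mm square legs flush with the seat corners and standing on z = 0.


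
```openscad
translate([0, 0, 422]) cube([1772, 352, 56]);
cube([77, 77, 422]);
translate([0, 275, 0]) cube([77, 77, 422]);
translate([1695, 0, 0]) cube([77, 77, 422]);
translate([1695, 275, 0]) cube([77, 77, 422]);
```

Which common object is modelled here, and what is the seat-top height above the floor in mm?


A bench. The seat-top height is 478 mm.

A long slab on four corner posts — a bench. The slab sits at z = 422 with thickness 56, so the top is 422 + 56 = 478 mm.


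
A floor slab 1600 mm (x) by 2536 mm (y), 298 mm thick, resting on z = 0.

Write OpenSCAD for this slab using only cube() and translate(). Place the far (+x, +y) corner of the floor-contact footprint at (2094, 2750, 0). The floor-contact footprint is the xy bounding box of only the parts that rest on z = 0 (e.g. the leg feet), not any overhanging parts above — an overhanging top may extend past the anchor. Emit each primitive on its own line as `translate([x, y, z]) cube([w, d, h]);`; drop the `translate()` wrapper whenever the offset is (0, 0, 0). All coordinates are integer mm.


translate([494, 214, 0]) cube([1600, 2536, 298]);


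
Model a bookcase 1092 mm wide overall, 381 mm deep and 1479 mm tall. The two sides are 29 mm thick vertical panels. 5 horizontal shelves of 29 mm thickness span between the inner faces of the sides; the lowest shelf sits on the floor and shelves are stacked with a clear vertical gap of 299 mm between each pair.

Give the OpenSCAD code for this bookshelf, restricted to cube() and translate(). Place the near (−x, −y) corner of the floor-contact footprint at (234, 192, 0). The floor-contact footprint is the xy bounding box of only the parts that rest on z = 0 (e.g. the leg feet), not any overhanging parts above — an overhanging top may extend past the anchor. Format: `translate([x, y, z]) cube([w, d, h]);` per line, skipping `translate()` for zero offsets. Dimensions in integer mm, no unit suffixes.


translate([234, 192, 0]) cube([29, 381, 1479]);
translate([1297, 192, 0]) cube([29, 381, 1479]);
translate([263, 192, 0]) cube([1034, 381, 29]);
translate([263, 192, 328]) cube([1034, 381, 29]);
translate([263, 192, 656]) cube([1034, 381, 29]);
translate([263, 192, 984]) cube([1034, 381, 29]);
translate([263, 192, 1312]) cube([1034, 381, 29]);


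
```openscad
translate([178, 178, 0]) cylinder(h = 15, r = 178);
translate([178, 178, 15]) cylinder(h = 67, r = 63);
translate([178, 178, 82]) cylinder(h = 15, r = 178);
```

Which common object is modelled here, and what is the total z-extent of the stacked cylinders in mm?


A spool. The overall height is 97 mm.

Three coaxial cylinders, large–small–large — a spool. Two 15 mm flanges and a 67 mm core give 15 + 67 + 15 = 97 mm.


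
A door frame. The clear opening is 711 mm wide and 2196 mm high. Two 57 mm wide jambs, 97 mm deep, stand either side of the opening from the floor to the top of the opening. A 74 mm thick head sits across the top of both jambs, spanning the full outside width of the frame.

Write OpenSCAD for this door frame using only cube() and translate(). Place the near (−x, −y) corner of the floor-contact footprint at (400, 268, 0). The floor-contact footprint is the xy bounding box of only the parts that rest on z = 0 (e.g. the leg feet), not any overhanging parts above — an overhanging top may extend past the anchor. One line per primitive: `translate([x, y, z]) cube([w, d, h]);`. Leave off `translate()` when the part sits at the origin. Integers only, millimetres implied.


translate([400, 268, 0]) cube([57, 97, 2196]);
translate([1168, 268, 0]) cube([57, 97, 2196]);
translate([400, 268, 2196]) cube([825, 97, 74]);


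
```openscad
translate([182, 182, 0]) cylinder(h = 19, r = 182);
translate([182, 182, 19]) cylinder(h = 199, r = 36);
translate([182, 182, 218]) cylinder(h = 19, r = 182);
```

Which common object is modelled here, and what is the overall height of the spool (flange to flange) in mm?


A spool. The overall height is 237 mm.

Three coaxial cylinders, large–small–large — a spool. Two 19 mm flanges and a 199 mm core give 19 + 199 + 19 = 237 mm.


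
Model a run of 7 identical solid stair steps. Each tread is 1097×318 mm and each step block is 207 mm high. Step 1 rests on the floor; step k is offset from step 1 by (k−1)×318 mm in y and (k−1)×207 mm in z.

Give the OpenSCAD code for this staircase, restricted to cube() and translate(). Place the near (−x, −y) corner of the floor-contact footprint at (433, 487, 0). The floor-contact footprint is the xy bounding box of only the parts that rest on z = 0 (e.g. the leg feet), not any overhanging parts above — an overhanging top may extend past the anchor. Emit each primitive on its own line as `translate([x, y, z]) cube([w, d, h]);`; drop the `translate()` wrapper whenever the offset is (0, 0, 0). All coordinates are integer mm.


translate([433, 487, 0]) cube([1097, 318, 207]);
translate([433, 805, 207]) cube([1097, 318, 207]);
translate([433, 1123, 414]) cube([1097, 318, 207]);
translate([433, 1441, 621]) cube([1097, 318, 207]);
translate([433, 1759, 828]) cube([1097, 318, 207]);
translate([433, 2077, 1035]) cube([1097, 318, 207]);
translate([433, 2395, 1242]) cube([1097, 318, 207]);


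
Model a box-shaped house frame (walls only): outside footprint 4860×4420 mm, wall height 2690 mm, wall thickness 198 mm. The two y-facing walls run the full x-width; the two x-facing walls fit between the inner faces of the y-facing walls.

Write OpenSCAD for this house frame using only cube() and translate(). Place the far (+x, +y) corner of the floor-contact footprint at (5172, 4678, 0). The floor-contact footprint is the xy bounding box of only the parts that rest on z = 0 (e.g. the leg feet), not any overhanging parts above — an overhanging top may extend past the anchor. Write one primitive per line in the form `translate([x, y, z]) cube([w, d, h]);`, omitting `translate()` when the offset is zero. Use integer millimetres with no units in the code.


translate([312, 258, 0]) cube([4860, 198, 2690]);
translate([312, 4480, 0]) cube([4860, 198, 2690]);
translate([312, 456, 0]) cube([198, 4024, 2690]);
translate([4974, 456, 0]) cube([198, 4024, 2690]);


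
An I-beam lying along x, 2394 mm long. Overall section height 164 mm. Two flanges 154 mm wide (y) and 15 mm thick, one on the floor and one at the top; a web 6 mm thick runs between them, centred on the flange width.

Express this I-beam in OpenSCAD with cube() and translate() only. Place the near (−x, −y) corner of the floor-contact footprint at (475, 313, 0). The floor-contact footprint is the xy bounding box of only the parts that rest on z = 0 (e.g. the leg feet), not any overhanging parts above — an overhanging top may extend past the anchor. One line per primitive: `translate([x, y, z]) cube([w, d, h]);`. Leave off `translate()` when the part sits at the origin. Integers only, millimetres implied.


translate([475, 313, 0]) cube([2394, 154, 15]);
translate([475, 387, 15]) cube([2394, 6, 134]);
translate([475, 313, 149]) cube([2394, 154, 15]);


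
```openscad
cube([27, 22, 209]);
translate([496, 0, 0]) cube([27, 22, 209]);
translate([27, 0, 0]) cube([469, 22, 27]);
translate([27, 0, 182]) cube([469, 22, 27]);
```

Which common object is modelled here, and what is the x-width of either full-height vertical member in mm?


A picture frame. The border width is 27 mm.

Four thin pieces enclosing a rectangular opening — a picture frame. The two full-height stiles are 209 mm tall; the top rail sits at z = 182 and is 27 mm tall, so the border above the opening is 209 − 182 = 27 mm, matching the stile x-width.


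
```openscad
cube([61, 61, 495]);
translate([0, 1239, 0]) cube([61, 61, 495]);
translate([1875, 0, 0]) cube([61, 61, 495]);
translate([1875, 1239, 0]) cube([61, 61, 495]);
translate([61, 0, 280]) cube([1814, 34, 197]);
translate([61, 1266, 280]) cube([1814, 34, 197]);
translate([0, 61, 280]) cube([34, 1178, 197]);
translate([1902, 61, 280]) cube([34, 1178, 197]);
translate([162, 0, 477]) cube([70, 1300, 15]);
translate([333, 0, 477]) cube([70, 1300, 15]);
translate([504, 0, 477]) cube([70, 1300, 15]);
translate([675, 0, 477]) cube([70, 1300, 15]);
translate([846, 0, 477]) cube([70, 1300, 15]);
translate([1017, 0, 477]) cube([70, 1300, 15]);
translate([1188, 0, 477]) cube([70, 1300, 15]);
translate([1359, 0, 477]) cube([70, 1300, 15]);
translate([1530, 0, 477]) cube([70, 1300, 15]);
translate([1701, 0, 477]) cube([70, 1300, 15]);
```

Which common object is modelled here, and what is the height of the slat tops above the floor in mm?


A bed frame. The slat-top height is 492 mm.

Four posts, four rails, and a row of slats — a bed frame. Slats sit on the rails at z = 280 + 197 = 477; with slat thickness 15, the top is 492 mm.


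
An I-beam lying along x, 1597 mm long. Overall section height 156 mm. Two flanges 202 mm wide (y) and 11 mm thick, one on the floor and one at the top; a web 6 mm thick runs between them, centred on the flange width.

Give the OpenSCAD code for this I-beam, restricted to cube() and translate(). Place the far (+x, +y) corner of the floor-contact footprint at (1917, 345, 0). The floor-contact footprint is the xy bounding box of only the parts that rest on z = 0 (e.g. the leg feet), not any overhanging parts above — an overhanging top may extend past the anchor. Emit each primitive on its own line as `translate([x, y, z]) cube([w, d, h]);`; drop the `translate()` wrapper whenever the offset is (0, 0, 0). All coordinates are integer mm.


translate([320, 143, 0]) cube([1597, 202, 11]);
translate([320, 241, 11]) cube([1597, 6, 134]);
translate([320, 143, 145]) cube([1597, 202, 11]);


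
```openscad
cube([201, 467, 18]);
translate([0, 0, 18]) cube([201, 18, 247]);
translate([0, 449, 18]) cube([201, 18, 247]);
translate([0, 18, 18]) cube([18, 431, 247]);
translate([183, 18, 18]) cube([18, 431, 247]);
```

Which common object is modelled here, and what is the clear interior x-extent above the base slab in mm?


An open box. The internal width is 165 mm.

A 201×467 base slab with four walls standing on it — an open box. The base is 201 mm wide and the walls are 18 mm thick, so the internal width is 201 − 2 × 18 = 165 mm.


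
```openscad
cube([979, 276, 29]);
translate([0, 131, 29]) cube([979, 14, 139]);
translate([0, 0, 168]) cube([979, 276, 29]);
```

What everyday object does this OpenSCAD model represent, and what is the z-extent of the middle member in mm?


An I-beam. The web height is 139 mm.

Two wide flanges with a thin centred web — an I-beam. Overall 197 mm minus two 29 mm flanges gives a web of 197 − 2·29 = 139 mm.


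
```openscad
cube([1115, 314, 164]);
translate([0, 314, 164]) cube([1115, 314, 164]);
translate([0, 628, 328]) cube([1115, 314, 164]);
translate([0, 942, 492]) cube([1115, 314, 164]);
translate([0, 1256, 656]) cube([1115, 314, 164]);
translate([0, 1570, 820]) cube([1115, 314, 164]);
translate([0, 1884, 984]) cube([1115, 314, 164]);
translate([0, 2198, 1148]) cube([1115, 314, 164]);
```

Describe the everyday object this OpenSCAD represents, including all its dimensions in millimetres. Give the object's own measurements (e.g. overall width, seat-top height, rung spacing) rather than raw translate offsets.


A straight staircase of 8 solid steps. Each step is 1115 mm wide (x), 314 mm deep (y, the going) and 164 mm tall (the rise). The first step rests on the floor; each subsequent step sits one going further in +y and one rise higher in +z, directly behind and above the previous step with no overlap.


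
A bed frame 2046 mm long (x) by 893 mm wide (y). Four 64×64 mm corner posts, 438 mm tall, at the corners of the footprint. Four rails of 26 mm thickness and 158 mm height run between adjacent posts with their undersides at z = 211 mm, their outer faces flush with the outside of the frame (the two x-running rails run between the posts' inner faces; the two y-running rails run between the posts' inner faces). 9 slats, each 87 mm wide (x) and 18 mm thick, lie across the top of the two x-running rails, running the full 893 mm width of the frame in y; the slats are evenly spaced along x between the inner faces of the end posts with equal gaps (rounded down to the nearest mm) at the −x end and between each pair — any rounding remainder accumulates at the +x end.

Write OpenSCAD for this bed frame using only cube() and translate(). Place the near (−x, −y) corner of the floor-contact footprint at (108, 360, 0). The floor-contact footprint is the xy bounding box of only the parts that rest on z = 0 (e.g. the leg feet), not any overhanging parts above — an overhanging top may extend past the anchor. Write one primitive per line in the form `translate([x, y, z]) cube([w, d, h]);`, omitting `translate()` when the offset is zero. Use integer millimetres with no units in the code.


translate([108, 360, 0]) cube([64, 64, 438]);
translate([108, 1189, 0]) cube([64, 64, 438]);
translate([2090, 360, 0]) cube([64, 64, 438]);
translate([2090, 1189, 0]) cube([64, 64, 438]);
translate([172, 360, 211]) cube([1918, 26, 158]);
translate([172, 1227, 211]) cube([1918, 26, 158]);
translate([108, 424, 211]) cube([26, 765, 158]);
translate([2128, 424, 211]) cube([26, 765, 158]);
translate([285, 360, 369]) cube([87, 893, 18]);
translate([485, 360, 369]) cube([87, 893, 18]);
translate([685, 360, 369]) cube([87, 893, 18]);
translate([885, 360, 369]) cube([87, 893, 18]);
translate([1085, 360, 369]) cube([87, 893, 18]);
translate([1285, 360, 369]) cube([87, 893, 18]);
translate([1485, 360, 369]) cube([87, 893, 18]);
translate([1685, 360, 369]) cube([87, 893, 18]);
translate([1885, 360, 369]) cube([87, 893, 18]);


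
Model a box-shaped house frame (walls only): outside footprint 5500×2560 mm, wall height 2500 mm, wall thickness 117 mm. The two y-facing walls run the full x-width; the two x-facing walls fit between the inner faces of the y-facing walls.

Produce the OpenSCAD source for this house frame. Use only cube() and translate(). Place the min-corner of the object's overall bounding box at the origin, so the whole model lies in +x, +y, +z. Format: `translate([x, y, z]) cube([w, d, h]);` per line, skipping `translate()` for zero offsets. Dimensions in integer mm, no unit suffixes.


cube([5500, 117, 2500]);
translate([0, 2443, 0]) cube([5500, 117, 2500]);
translate([0, 117, 0]) cube([117, 2326, 2500]);
translate([5383, 117, 0]) cube([117, 2326, 2500]);


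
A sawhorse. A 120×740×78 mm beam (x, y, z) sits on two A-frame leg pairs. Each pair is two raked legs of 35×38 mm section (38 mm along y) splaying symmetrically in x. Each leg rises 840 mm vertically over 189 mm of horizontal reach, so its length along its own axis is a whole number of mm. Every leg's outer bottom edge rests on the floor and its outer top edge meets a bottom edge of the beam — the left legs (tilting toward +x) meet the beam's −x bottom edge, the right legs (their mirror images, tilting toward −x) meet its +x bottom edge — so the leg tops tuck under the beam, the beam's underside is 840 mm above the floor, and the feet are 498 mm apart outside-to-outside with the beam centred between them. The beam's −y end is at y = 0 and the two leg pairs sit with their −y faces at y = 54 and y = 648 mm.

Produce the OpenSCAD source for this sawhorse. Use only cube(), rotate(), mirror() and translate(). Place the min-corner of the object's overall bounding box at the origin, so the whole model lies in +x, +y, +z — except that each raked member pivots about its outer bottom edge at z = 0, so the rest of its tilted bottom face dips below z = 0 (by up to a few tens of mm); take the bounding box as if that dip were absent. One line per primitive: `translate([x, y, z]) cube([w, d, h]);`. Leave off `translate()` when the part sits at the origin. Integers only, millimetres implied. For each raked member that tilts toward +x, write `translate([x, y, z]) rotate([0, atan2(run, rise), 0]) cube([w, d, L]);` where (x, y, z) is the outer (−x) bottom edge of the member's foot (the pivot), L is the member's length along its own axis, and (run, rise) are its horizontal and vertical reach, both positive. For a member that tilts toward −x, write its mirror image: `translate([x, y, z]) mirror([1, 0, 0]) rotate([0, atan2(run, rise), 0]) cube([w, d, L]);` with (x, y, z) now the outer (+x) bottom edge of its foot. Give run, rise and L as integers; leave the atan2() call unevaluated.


translate([189, 0, 840]) cube([120, 740, 78]);
translate([0, 54, 0]) rotate([0, atan2(189, 840), 0]) cube([35, 38, 861]);
translate([498, 54, 0]) mirror([1, 0, 0]) rotate([0, atan2(189, 840), 0]) cube([35, 38, 861]);
translate([0, 648, 0]) rotate([0, atan2(189, 840), 0]) cube([35, 38, 861]);
translate([498, 648, 0]) mirror([1, 0, 0]) rotate([0, atan2(189, 840), 0]) cube([35, 38, 861]);


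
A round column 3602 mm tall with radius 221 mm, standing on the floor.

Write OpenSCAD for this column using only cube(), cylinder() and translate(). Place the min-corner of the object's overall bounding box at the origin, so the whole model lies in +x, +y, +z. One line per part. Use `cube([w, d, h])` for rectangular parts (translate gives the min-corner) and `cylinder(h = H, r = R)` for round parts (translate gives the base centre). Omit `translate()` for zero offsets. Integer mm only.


translate([221, 221, 0]) cylinder(h = 3602, r = 221);


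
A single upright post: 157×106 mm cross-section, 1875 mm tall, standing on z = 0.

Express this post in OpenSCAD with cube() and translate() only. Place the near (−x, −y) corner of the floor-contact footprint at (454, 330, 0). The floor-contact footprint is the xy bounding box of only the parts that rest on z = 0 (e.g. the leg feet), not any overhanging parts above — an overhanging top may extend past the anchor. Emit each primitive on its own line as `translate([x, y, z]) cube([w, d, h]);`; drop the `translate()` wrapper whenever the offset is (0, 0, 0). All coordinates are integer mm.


translate([454, 330, 0]) cube([157, 106, 1875]);


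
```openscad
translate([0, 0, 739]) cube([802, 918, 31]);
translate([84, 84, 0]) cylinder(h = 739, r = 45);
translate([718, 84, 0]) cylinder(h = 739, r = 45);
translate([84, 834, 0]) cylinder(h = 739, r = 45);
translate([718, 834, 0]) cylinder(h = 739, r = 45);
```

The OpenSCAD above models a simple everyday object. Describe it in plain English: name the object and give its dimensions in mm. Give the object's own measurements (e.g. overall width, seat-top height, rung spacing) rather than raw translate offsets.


A rectangular dining table. The top is 802×918×31 mm with its upper surface at z = 770 mm. It stands on four round legs of 90 mm diameter, each leg's bounding box inset 39 mm from the nearest pair of top edges, running from the floor to the underside of the top.


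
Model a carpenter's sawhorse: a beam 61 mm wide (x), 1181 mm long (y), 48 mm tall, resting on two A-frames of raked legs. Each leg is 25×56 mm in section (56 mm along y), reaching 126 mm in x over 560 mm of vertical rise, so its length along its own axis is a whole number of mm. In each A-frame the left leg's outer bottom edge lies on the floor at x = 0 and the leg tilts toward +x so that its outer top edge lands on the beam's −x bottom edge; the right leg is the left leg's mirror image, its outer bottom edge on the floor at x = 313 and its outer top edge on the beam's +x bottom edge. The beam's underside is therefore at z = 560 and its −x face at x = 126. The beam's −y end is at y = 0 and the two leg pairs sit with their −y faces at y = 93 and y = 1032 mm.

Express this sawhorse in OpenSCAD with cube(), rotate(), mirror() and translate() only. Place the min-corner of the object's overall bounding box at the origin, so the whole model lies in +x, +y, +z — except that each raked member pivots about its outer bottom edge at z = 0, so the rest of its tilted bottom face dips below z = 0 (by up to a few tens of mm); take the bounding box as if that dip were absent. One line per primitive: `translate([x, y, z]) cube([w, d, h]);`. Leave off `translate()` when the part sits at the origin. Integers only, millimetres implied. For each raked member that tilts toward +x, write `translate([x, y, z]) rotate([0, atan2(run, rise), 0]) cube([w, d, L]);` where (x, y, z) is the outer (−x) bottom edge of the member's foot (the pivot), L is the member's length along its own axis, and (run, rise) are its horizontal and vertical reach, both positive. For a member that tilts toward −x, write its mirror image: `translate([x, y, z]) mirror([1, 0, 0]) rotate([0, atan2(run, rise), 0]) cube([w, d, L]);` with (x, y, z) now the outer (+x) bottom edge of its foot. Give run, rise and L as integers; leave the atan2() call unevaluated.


translate([126, 0, 560]) cube([61, 1181, 48]);
translate([0, 93, 0]) rotate([0, atan2(126, 560), 0]) cube([25, 56, 574]);
translate([313, 93, 0]) mirror([1, 0, 0]) rotate([0, atan2(126, 560), 0]) cube([25, 56, 574]);
translate([0, 1032, 0]) rotate([0, atan2(126, 560), 0]) cube([25, 56, 574]);
translate([313, 1032, 0]) mirror([1, 0, 0]) rotate([0, atan2(126, 560), 0]) cube([25, 56, 574]);


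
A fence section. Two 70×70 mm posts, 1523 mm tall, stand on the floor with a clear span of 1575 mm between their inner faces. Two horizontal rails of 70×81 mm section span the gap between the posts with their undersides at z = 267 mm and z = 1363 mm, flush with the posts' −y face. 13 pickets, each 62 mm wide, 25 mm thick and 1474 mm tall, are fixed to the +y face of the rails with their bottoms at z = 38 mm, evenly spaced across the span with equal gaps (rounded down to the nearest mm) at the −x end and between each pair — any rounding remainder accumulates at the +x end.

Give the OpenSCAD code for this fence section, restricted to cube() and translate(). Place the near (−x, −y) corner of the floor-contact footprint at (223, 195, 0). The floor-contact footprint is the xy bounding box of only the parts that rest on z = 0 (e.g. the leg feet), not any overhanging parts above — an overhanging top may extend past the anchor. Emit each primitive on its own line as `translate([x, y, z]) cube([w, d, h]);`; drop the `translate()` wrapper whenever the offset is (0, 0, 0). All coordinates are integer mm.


translate([223, 195, 0]) cube([70, 70, 1523]);
translate([1868, 195, 0]) cube([70, 70, 1523]);
translate([293, 195, 267]) cube([1575, 70, 81]);
translate([293, 195, 1363]) cube([1575, 70, 81]);
translate([347, 265, 38]) cube([62, 25, 1474]);
translate([463, 265, 38]) cube([62, 25, 1474]);
translate([579, 265, 38]) cube([62, 25, 1474]);
translate([695, 265, 38]) cube([62, 25, 1474]);
translate([811, 265, 38]) cube([62, 25, 1474]);
translate([927, 265, 38]) cube([62, 25, 1474]);
translate([1043, 265, 38]) cube([62, 25, 1474]);
translate([1159, 265, 38]) cube([62, 25, 1474]);
translate([1275, 265, 38]) cube([62, 25, 1474]);
translate([1391, 265, 38]) cube([62, 25, 1474]);
translate([1507, 265, 38]) cube([62, 25, 1474]);
translate([1623, 265, 38]) cube([62, 25, 1474]);
translate([1739, 265, 38]) cube([62, 25, 1474]);


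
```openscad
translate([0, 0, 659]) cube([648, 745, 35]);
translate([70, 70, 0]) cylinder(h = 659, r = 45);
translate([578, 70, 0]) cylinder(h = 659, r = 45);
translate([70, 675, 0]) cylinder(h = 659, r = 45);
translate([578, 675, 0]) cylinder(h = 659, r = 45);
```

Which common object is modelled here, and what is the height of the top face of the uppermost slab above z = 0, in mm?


A table. The table height is 694 mm.

A 648×745×35 slab sits at z = 659 on four Ø90 mm round legs — a table. The top surface is at 659 + 35 = 694 mm.


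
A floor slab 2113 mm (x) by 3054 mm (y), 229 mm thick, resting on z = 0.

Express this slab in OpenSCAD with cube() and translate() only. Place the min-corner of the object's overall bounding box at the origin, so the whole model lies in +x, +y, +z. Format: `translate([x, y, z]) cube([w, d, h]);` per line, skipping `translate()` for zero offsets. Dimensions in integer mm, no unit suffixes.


cube([2113, 3054, 229]);


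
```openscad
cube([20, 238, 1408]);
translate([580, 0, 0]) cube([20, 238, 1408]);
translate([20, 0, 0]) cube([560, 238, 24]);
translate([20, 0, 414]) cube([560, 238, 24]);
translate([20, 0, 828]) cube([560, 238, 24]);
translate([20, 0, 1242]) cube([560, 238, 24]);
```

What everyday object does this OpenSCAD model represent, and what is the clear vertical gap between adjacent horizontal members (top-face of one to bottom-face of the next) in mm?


A bookshelf. The clear shelf gap is 390 mm.

Two tall side panels with 4 horizontal boards between them — a bookshelf. The first two shelf undersides are at z = 0 and z = 414; with shelf thickness 24, the clear gap is 414 − 0 − 24 = 390 mm.


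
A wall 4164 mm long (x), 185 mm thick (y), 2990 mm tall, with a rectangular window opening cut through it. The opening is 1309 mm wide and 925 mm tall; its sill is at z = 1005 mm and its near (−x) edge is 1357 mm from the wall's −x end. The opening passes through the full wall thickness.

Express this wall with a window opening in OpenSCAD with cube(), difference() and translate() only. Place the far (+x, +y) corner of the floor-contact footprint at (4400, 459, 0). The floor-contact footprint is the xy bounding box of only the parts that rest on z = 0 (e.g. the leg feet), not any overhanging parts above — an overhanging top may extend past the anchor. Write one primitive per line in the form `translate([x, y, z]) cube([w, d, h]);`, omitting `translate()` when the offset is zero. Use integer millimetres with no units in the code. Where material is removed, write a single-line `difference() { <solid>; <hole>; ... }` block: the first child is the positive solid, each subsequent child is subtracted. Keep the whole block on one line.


difference() { translate([236, 274, 0]) cube([4164, 185, 2990]); translate([1593, 274, 1005]) cube([1309, 185, 925]); }


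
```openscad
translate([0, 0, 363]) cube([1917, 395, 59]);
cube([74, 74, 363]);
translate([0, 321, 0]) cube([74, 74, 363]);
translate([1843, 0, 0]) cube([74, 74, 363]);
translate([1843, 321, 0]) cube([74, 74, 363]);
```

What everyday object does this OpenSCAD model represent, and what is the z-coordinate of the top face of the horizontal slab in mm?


A bench. The seat-top height is 422 mm.

A long slab on four corner posts — a bench. The slab sits at z = 363 with thickness 59, so the top is 363 + 59 = 422 mm.


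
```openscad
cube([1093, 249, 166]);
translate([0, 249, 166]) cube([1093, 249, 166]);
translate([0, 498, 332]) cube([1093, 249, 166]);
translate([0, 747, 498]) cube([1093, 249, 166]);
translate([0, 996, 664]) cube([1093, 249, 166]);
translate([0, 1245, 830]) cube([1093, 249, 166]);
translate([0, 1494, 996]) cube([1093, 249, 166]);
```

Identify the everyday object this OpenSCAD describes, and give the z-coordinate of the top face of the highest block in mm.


A staircase. The total rise is 1162 mm.

7 identical blocks, each offset up and back from the previous — a staircase. Each step is 166 mm tall and there are 7 of them, so the total rise is 7 × 166 = 1162 mm.


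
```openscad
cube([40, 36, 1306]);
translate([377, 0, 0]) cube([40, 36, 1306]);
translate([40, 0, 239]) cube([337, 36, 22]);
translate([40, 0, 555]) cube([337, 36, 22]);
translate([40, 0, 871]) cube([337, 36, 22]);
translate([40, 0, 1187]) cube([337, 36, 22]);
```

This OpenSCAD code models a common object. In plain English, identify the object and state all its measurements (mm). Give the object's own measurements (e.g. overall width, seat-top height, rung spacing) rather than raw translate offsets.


A straight ladder. Two 40×36 mm vertical rails, 1306 mm tall, stand 417 mm apart (outside-to-outside) with their front faces coplanar on the −y side. 4 rungs, each 36 mm deep and 22 mm tall, span between the inner faces of the rails, front faces flush with the rails. The lowest rung's underside is at z = 239 mm and rungs are spaced 316 mm apart (underside to underside).


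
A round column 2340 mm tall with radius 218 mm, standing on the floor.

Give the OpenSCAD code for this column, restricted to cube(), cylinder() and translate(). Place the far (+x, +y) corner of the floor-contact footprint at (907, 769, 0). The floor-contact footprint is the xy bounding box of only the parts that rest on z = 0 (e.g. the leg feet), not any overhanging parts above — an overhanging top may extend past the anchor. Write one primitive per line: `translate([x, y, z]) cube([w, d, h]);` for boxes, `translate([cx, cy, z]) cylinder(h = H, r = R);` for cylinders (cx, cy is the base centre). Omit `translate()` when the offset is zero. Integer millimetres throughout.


translate([689, 551, 0]) cylinder(h = 2340, r = 218);


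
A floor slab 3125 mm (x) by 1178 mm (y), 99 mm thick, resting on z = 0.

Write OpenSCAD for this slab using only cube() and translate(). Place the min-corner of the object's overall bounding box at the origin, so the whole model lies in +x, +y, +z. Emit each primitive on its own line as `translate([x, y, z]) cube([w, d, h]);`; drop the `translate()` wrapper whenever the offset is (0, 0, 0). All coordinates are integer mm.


cube([3125, 1178, 99]);


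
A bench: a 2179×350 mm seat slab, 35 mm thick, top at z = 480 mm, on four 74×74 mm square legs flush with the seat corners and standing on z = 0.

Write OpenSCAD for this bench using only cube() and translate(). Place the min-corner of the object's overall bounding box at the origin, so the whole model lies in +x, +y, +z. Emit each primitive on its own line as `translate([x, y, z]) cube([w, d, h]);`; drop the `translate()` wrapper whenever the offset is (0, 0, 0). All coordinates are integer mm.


translate([0, 0, 445]) cube([2179, 350, 35]);
cube([74, 74, 445]);
translate([0, 276, 0]) cube([74, 74, 445]);
translate([2105, 0, 0]) cube([74, 74, 445]);
translate([2105, 276, 0]) cube([74, 74, 445]);


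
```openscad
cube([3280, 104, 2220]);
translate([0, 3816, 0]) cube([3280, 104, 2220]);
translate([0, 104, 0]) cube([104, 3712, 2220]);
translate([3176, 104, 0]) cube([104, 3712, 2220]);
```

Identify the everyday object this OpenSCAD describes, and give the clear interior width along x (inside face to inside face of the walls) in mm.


A house (or room) frame. The interior width is 3072 mm.

Four 2220 mm walls enclosing a rectangle with no floor or roof — a room or house frame. Outside width is 3280 mm and wall thickness is 104 mm, so the interior width is 3280 − 2 × 104 = 3072 mm.


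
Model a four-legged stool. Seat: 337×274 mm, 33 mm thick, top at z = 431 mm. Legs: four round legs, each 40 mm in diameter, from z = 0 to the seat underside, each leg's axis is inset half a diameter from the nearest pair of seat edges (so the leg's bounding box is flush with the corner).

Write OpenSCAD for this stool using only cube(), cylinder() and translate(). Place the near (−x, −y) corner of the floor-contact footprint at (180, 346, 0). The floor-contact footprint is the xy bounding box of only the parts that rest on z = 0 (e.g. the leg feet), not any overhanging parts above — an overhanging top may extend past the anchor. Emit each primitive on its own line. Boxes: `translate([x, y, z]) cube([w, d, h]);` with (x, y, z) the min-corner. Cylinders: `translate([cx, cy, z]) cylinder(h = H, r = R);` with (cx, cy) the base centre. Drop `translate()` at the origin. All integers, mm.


translate([180, 346, 398]) cube([337, 274, 33]);
translate([200, 366, 0]) cylinder(h = 398, r = 20);
translate([497, 366, 0]) cylinder(h = 398, r = 20);
translate([200, 600, 0]) cylinder(h = 398, r = 20);
translate([497, 600, 0]) cylinder(h = 398, r = 20);


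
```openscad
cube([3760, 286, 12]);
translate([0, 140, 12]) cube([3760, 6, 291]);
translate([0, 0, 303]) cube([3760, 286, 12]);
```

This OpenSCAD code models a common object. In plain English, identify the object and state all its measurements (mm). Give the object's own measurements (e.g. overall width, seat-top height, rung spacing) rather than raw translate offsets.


An I-beam lying along x, 3760 mm long. Overall section height 315 mm. Two flanges 286 mm wide (y) and 12 mm thick, one on the floor and one at the top; a web 6 mm thick runs between them, centred on the flange width.


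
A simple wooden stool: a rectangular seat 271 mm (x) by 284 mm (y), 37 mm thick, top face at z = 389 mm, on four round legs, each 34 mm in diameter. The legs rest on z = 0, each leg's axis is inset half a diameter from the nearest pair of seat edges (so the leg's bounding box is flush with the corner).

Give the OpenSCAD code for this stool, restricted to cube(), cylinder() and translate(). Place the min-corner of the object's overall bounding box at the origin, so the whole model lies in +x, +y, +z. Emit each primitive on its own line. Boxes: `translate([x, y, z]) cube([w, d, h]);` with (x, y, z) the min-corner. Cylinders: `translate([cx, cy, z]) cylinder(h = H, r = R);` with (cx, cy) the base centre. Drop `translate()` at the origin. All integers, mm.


translate([0, 0, 352]) cube([271, 284, 37]);
translate([17, 17, 0]) cylinder(h = 352, r = 17);
translate([254, 17, 0]) cylinder(h = 352, r = 17);
translate([17, 267, 0]) cylinder(h = 352, r = 17);
translate([254, 267, 0]) cylinder(h = 352, r = 17);


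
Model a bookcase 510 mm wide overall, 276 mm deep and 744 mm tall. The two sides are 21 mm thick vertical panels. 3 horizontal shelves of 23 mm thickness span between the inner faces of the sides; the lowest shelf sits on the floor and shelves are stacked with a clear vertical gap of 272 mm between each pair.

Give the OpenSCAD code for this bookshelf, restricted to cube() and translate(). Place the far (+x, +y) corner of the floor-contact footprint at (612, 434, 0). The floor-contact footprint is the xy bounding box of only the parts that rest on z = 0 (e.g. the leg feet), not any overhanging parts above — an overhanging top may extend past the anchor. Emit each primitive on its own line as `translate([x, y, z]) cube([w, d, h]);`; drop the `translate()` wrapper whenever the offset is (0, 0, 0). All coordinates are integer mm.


translate([102, 158, 0]) cube([21, 276, 744]);
translate([591, 158, 0]) cube([21, 276, 744]);
translate([123, 158, 0]) cube([468, 276, 23]);
translate([123, 158, 295]) cube([468, 276, 23]);
translate([123, 158, 590]) cube([468, 276, 23]);


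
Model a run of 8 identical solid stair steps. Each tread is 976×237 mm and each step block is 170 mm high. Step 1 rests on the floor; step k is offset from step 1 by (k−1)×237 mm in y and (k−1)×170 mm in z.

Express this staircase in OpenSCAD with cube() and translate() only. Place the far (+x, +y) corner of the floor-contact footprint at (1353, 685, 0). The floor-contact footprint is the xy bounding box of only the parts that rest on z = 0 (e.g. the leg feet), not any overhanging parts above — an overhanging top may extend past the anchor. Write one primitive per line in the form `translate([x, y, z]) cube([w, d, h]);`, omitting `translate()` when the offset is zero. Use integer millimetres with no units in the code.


translate([377, 448, 0]) cube([976, 237, 170]);
translate([377, 685, 170]) cube([976, 237, 170]);
translate([377, 922, 340]) cube([976, 237, 170]);
translate([377, 1159, 510]) cube([976, 237, 170]);
translate([377, 1396, 680]) cube([976, 237, 170]);
translate([377, 1633, 850]) cube([976, 237, 170]);
translate([377, 1870, 1020]) cube([976, 237, 170]);
translate([377, 2107, 1190]) cube([976, 237, 170]);


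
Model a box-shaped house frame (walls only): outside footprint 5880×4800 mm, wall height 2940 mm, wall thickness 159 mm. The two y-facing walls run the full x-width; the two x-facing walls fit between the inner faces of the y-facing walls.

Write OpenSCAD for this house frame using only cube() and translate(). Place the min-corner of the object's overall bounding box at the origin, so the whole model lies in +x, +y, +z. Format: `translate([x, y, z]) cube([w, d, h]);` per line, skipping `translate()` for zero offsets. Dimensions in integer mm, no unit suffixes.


cube([5880, 159, 2940]);
translate([0, 4641, 0]) cube([5880, 159, 2940]);
translate([0, 159, 0]) cube([159, 4482, 2940]);
translate([5721, 159, 0]) cube([159, 4482, 2940]);


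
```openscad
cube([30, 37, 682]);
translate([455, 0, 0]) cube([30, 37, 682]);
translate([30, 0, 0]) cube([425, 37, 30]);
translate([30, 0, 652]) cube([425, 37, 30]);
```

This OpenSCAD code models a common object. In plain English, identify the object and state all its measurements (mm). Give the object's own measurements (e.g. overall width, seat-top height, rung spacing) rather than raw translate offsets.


A rectangular picture frame lying in the x–z plane (depth along y). The opening is 425 mm wide (x) by 622 mm tall (z), surrounded by a border 30 mm wide on all four sides. The frame is 37 mm deep and is made of two full-height vertical stiles with two horizontal rails fitted between them.


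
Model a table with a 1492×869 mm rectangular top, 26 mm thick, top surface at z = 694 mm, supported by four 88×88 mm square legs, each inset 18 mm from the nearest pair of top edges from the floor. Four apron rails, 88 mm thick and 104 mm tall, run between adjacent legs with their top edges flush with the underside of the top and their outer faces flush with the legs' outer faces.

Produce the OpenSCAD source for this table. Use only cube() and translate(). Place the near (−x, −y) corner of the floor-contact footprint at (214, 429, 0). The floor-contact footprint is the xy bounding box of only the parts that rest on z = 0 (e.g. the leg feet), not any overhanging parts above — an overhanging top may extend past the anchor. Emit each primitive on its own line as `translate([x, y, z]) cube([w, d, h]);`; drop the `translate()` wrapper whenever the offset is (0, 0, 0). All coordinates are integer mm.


translate([196, 411, 668]) cube([1492, 869, 26]);
translate([214, 429, 0]) cube([88, 88, 668]);
translate([1582, 429, 0]) cube([88, 88, 668]);
translate([214, 1174, 0]) cube([88, 88, 668]);
translate([1582, 1174, 0]) cube([88, 88, 668]);
translate([302, 429, 564]) cube([1280, 88, 104]);
translate([302, 1174, 564]) cube([1280, 88, 104]);
translate([214, 517, 564]) cube([88, 657, 104]);
translate([1582, 517, 564]) cube([88, 657, 104]);


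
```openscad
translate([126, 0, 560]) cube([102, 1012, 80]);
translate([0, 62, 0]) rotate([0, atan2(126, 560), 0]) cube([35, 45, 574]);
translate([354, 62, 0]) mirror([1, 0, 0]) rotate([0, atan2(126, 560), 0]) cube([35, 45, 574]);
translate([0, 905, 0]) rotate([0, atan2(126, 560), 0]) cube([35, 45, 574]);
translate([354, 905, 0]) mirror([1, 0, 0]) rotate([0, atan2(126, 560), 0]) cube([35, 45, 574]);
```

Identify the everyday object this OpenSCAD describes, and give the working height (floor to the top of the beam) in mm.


A sawhorse. The overall height is 640 mm.

A beam across two mirrored pairs of raked legs — a sawhorse. The beam's underside is at z = 560 (matching the legs' vertical rise in atan2(126, 560)) and the beam is 80 mm tall, so its top is at 560 + 80 = 640 mm. The raked legs top out at the beam's underside, so that is the highest point.
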